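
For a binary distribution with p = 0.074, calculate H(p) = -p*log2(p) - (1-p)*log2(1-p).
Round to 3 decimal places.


H = -0.074*log2(0.074) - 0.926*log2(0.926) = 0.381.

0.381


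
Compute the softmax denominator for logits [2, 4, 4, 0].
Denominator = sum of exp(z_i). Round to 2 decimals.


Denom = e^2=7.3891 + e^4=54.5982 + e^4=54.5982 + e^0=1.0000. Sum = 117.5855, which rounds to 117.59.

117.59


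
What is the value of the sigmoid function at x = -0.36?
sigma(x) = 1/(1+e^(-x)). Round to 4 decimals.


sigma(-0.36) = 1/(1+e^(0.36)) = 1/(1+1.433329) = 1/2.433329 = 0.4110.

0.4110


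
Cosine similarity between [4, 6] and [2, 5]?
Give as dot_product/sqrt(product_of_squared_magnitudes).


dot = 38. |a|^2 = 52, |b|^2 = 29. cos = 38/sqrt(1508).

38/sqrt(1508)


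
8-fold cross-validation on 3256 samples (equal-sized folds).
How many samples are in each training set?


Each validation fold has 3256/8 = 407 samples. Training set = 3256 - 407 = 2849.

2849


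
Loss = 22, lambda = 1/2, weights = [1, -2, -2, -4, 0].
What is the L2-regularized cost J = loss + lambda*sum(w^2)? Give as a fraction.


L2 sq norm = sum(w^2) = 25. J = 22 + 1/2 * 25 = 69/2.

69/2


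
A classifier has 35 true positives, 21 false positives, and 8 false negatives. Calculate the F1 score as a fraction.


Precision = 35/56 = 5/8. Recall = 35/43 = 35/43. F1 = 2*P*R/(P+R) = 70/99.

70/99


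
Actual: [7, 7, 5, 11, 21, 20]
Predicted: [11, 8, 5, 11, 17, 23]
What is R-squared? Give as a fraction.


Mean(y) = 71/6. SS_res = 42. SS_tot = 1469/6. R^2 = 1 - 42/(1469/6) = 1217/1469.

1217/1469


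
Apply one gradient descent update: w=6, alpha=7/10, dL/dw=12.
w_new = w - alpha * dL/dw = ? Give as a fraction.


w_new = 6 - 7/10 * 12 = 6 - 42/5 = -12/5.

-12/5


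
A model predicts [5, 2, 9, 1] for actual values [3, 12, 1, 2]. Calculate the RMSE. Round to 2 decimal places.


MSE = 42.2500. RMSE = sqrt(42.2500) = 6.50.

6.50


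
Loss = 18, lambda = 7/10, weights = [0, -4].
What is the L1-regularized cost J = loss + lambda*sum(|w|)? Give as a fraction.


L1 norm = sum(|w|) = 4. J = 18 + 7/10 * 4 = 104/5.

104/5


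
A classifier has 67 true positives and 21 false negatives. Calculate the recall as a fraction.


Recall = TP / (TP + FN) = 67 / 88 = 67/88.

67/88


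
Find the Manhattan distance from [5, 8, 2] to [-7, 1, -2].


d = sum of absolute differences: |5--7|=12 + |8-1|=7 + |2--2|=4 = 23.

23


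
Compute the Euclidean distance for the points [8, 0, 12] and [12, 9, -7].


d = sqrt(sum of squared differences). (8-12)^2=16, (0-9)^2=81, (12--7)^2=361. Sum = 458.

sqrt(458)


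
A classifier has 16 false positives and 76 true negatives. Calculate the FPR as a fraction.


FPR = FP / (FP + TN) = 16 / 92 = 4/23.

4/23


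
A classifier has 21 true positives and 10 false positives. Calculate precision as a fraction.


Precision = TP / (TP + FP) = 21 / 31 = 21/31.

21/31


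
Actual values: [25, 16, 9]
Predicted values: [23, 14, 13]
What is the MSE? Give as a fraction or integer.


MSE = (1/3) * ((25-23)^2=4 + (16-14)^2=4 + (9-13)^2=16). Sum = 24. MSE = 8.

8


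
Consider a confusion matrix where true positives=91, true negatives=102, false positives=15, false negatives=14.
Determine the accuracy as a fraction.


Accuracy = (TP + TN) / (TP + TN + FP + FN) = (91 + 102) / 222 = 193/222.

193/222


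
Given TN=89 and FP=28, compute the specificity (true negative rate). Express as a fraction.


Specificity = TN / (TN + FP) = 89 / 117 = 89/117.

89/117


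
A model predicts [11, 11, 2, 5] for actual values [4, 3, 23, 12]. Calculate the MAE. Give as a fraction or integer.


MAE = (1/4) * (|4-11|=7 + |3-11|=8 + |23-2|=21 + |12-5|=7). Sum = 43. MAE = 43/4.

43/4


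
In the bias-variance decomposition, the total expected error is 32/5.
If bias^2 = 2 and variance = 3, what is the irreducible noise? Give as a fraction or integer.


Total error = bias^2 + variance + irreducible noise. So irreducible noise = 32/5 - 2 - 3 = 7/5.

7/5


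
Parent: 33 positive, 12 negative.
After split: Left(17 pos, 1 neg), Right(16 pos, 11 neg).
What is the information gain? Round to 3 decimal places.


H(parent) = 0.8366. H(left) = 0.3095, H(right) = 0.9751. Weighted = (18/45)*0.3095 + (27/45)*0.9751 = 0.7089. IG = 0.8366 - 0.7089 = 0.1277, which rounds to 0.128.

0.128


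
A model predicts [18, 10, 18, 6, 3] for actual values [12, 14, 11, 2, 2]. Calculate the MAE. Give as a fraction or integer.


MAE = (1/5) * (|12-18|=6 + |14-10|=4 + |11-18|=7 + |2-6|=4 + |2-3|=1). Sum = 22. MAE = 22/5.

22/5


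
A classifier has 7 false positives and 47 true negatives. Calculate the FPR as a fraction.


FPR = FP / (FP + TN) = 7 / 54 = 7/54.

7/54


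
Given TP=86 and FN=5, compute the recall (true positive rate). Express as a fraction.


Recall = TP / (TP + FN) = 86 / 91 = 86/91.

86/91


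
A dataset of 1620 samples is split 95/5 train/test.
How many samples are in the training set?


Test set = 1620 * 5% = 81. Training set = 1620 - 81 = 1539.

1539


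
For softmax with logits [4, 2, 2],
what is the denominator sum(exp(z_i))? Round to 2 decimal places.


Denom = e^4=54.5982 + e^2=7.3891 + e^2=7.3891. Sum = 69.3764, which rounds to 69.38.

69.38


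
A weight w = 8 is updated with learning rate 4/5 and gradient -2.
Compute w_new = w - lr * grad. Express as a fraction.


w_new = 8 - 4/5 * -2 = 8 - -8/5 = 48/5.

48/5


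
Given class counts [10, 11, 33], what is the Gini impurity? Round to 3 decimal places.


Total = 54. Proportions: 10/54, 11/54, 33/54. sum(p_i^2) = 0.4492. Gini = 1 - 0.4492 = 0.5508, which rounds to 0.551.

0.551


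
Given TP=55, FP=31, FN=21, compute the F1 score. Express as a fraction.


Precision = 55/86 = 55/86. Recall = 55/76 = 55/76. F1 = 2*P*R/(P+R) = 55/81.

55/81


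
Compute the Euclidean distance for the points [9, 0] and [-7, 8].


d = sqrt(sum of squared differences). (9--7)^2=256, (0-8)^2=64. Sum = 320.

sqrt(320)


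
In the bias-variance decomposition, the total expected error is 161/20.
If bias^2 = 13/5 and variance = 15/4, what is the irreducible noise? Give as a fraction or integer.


Total error = bias^2 + variance + irreducible noise. So irreducible noise = 161/20 - 13/5 - 15/4 = 17/10.

17/10


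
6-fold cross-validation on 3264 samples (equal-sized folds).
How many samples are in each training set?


Each validation fold has 3264/6 = 544 samples. Training set = 3264 - 544 = 2720.

2720


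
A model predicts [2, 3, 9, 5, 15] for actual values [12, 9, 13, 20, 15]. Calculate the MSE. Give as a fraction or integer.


MSE = (1/5) * ((12-2)^2=100 + (9-3)^2=36 + (13-9)^2=16 + (20-5)^2=225 + (15-15)^2=0). Sum = 377. MSE = 377/5.

377/5


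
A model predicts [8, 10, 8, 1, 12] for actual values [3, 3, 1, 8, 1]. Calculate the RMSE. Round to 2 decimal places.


MSE = 58.6000. RMSE = sqrt(58.6000) = 7.66.

7.66


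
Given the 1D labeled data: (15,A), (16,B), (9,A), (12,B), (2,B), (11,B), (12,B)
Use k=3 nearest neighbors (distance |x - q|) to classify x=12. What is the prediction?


Distances: |15-12|=3, |16-12|=4, |9-12|=3, |12-12|=0, |2-12|=10, |11-12|=1, |12-12|=0. 3 nearest: (12,B), (12,B), (11,B). Counts: {'B': 3}. Majority class: B.

B


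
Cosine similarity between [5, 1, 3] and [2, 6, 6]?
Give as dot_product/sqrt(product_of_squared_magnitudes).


dot = 34. |a|^2 = 35, |b|^2 = 76. cos = 34/sqrt(2660).

34/sqrt(2660)


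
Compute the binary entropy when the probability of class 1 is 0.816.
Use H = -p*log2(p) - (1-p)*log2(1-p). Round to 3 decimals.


H = -0.816*log2(0.816) - 0.184*log2(0.184) = 0.689.

0.689


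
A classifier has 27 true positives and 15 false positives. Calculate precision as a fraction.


Precision = TP / (TP + FP) = 27 / 42 = 9/14.

9/14


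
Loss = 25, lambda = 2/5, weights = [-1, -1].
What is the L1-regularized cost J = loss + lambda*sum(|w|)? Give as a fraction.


L1 norm = sum(|w|) = 2. J = 25 + 2/5 * 2 = 129/5.

129/5


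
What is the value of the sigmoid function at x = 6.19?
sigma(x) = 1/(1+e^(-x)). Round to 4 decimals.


sigma(6.19) = 1/(1+e^(-6.19)) = 1/(1+0.002050) = 1/1.002050 = 0.9980.

0.9980


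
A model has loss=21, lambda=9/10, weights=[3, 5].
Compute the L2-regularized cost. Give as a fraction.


L2 sq norm = sum(w^2) = 34. J = 21 + 9/10 * 34 = 258/5.

258/5


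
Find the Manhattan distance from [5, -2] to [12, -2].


d = sum of absolute differences: |5-12|=7 + |-2--2|=0 = 7.

7


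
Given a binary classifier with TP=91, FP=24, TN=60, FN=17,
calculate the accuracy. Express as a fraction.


Accuracy = (TP + TN) / (TP + TN + FP + FN) = (91 + 60) / 192 = 151/192.

151/192


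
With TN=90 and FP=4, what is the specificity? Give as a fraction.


Specificity = TN / (TN + FP) = 90 / 94 = 45/47.

45/47


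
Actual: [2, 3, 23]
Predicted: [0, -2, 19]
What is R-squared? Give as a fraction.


Mean(y) = 28/3. SS_res = 45. SS_tot = 842/3. R^2 = 1 - 45/(842/3) = 707/842.

707/842


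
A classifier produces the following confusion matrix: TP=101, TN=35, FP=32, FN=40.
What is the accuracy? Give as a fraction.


Accuracy = (TP + TN) / (TP + TN + FP + FN) = (101 + 35) / 208 = 17/26.

17/26


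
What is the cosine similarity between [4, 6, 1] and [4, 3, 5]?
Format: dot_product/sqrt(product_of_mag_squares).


dot = 39. |a|^2 = 53, |b|^2 = 50. cos = 39/sqrt(2650).

39/sqrt(2650)


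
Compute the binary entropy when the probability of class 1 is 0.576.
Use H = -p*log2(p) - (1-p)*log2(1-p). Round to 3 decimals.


H = -0.576*log2(0.576) - 0.424*log2(0.424) = 0.983.

0.983


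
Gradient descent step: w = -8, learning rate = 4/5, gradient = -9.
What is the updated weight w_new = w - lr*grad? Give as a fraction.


w_new = -8 - 4/5 * -9 = -8 - -36/5 = -4/5.

-4/5


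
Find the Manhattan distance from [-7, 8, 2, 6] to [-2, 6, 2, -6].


d = sum of absolute differences: |-7--2|=5 + |8-6|=2 + |2-2|=0 + |6--6|=12 = 19.

19


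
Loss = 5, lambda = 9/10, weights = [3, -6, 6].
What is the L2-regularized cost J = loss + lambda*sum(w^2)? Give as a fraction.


L2 sq norm = sum(w^2) = 81. J = 5 + 9/10 * 81 = 779/10.

779/10


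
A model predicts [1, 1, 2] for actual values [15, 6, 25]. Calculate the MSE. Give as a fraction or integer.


MSE = (1/3) * ((15-1)^2=196 + (6-1)^2=25 + (25-2)^2=529). Sum = 750. MSE = 250.

250


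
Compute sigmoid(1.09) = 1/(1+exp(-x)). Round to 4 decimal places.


sigma(1.09) = 1/(1+e^(-1.09)) = 1/(1+0.336216) = 1/1.336216 = 0.7484.

0.7484


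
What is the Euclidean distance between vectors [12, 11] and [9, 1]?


d = sqrt(sum of squared differences). (12-9)^2=9, (11-1)^2=100. Sum = 109.

sqrt(109)


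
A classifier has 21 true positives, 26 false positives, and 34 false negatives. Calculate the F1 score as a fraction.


Precision = 21/47 = 21/47. Recall = 21/55 = 21/55. F1 = 2*P*R/(P+R) = 7/17.

7/17


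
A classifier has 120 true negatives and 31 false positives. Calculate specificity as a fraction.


Specificity = TN / (TN + FP) = 120 / 151 = 120/151.

120/151


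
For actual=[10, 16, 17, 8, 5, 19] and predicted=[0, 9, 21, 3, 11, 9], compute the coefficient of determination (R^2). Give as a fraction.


Mean(y) = 25/2. SS_res = 326. SS_tot = 315/2. R^2 = 1 - 326/(315/2) = -337/315.

-337/315


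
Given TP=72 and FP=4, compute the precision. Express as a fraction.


Precision = TP / (TP + FP) = 72 / 76 = 18/19.

18/19


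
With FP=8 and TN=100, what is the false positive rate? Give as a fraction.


FPR = FP / (FP + TN) = 8 / 108 = 2/27.

2/27


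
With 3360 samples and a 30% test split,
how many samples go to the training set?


Test set = 3360 * 30% = 1008. Training set = 3360 - 1008 = 2352.

2352


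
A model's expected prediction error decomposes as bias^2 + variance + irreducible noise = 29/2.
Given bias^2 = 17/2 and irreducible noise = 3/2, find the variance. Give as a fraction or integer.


Total error = bias^2 + variance + irreducible noise. So variance = 29/2 - 17/2 - 3/2 = 9/2.

9/2


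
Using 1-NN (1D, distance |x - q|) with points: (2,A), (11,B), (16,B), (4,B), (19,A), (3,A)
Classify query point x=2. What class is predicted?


Distances: |2-2|=0, |11-2|=9, |16-2|=14, |4-2|=2, |19-2|=17, |3-2|=1. 1 nearest: (2,A). Counts: {'A': 1}. Majority class: A.

A


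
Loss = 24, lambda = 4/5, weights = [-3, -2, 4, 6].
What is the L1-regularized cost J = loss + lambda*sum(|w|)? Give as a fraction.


L1 norm = sum(|w|) = 15. J = 24 + 4/5 * 15 = 36.

36


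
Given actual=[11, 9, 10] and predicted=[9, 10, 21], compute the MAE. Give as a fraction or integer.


MAE = (1/3) * (|11-9|=2 + |9-10|=1 + |10-21|=11). Sum = 14. MAE = 14/3.

14/3


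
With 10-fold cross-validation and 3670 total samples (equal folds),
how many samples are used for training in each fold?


Each validation fold has 3670/10 = 367 samples. Training set = 3670 - 367 = 3303.

3303


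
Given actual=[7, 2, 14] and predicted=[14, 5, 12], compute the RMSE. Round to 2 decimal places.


MSE = 20.6667. RMSE = sqrt(20.6667) = 4.55.

4.55


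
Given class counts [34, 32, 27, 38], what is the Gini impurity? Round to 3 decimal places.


Total = 131. Proportions: 34/131, 32/131, 27/131, 38/131. sum(p_i^2) = 0.2537. Gini = 1 - 0.2537 = 0.7463, which rounds to 0.746.

0.746


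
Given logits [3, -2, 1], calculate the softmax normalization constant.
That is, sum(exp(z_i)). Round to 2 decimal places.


Denom = e^3=20.0855 + e^-2=0.1353 + e^1=2.7183. Sum = 22.9391, which rounds to 22.94.

22.94


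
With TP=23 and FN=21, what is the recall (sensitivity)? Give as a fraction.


Recall = TP / (TP + FN) = 23 / 44 = 23/44.

23/44


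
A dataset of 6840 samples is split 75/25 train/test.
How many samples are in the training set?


Test set = 6840 * 25% = 1710. Training set = 6840 - 1710 = 5130.

5130


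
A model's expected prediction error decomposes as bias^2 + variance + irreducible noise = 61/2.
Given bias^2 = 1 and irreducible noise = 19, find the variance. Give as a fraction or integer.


Total error = bias^2 + variance + irreducible noise. So variance = 61/2 - 1 - 19 = 21/2.

21/2


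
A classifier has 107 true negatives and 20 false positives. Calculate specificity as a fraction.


Specificity = TN / (TN + FP) = 107 / 127 = 107/127.

107/127


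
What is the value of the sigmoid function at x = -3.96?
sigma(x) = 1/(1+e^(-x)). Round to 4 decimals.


sigma(-3.96) = 1/(1+e^(3.96)) = 1/(1+52.457326) = 1/53.457326 = 0.0187.

0.0187


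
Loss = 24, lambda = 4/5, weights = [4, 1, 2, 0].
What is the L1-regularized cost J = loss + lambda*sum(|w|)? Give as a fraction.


L1 norm = sum(|w|) = 7. J = 24 + 4/5 * 7 = 148/5.

148/5


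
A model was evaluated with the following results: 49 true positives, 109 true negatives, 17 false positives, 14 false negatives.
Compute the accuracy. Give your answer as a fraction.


Accuracy = (TP + TN) / (TP + TN + FP + FN) = (49 + 109) / 189 = 158/189.

158/189


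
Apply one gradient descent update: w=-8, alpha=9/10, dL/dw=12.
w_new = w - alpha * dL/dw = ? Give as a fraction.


w_new = -8 - 9/10 * 12 = -8 - 54/5 = -94/5.

-94/5


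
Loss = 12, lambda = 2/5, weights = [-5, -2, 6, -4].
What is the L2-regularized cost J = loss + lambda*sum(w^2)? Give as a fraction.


L2 sq norm = sum(w^2) = 81. J = 12 + 2/5 * 81 = 222/5.

222/5


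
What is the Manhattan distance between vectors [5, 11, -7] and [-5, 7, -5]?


d = sum of absolute differences: |5--5|=10 + |11-7|=4 + |-7--5|=2 = 16.

16


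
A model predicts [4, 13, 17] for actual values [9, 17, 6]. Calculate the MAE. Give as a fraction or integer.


MAE = (1/3) * (|9-4|=5 + |17-13|=4 + |6-17|=11). Sum = 20. MAE = 20/3.

20/3


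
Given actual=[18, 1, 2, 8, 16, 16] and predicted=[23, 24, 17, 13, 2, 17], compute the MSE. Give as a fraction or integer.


MSE = (1/6) * ((18-23)^2=25 + (1-24)^2=529 + (2-17)^2=225 + (8-13)^2=25 + (16-2)^2=196 + (16-17)^2=1). Sum = 1001. MSE = 1001/6.

1001/6


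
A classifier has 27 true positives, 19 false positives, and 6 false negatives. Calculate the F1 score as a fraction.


Precision = 27/46 = 27/46. Recall = 27/33 = 9/11. F1 = 2*P*R/(P+R) = 54/79.

54/79


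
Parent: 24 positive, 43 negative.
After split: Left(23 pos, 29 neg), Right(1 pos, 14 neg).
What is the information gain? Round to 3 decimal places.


H(parent) = 0.9412. H(left) = 0.9904, H(right) = 0.3534. Weighted = (52/67)*0.9904 + (15/67)*0.3534 = 0.8478. IG = 0.9412 - 0.8478 = 0.0934, which rounds to 0.093.

0.093


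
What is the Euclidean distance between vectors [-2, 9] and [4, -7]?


d = sqrt(sum of squared differences). (-2-4)^2=36, (9--7)^2=256. Sum = 292.

sqrt(292)


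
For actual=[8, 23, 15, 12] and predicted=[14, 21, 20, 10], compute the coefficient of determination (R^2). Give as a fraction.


Mean(y) = 29/2. SS_res = 69. SS_tot = 121. R^2 = 1 - 69/(121) = 52/121.

52/121


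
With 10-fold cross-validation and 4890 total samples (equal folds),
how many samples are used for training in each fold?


Each validation fold has 4890/10 = 489 samples. Training set = 4890 - 489 = 4401.

4401


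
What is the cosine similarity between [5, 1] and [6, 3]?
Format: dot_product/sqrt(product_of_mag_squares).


dot = 33. |a|^2 = 26, |b|^2 = 45. cos = 33/sqrt(1170).

33/sqrt(1170)


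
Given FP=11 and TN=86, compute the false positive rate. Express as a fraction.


FPR = FP / (FP + TN) = 11 / 97 = 11/97.

11/97


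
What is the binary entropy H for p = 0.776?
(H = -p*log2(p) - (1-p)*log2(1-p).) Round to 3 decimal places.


H = -0.776*log2(0.776) - 0.224*log2(0.224) = 0.767.

0.767


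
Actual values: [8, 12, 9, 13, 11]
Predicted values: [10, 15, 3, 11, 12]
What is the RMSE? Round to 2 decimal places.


MSE = 10.8000. RMSE = sqrt(10.8000) = 3.29.

3.29


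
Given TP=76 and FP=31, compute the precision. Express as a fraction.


Precision = TP / (TP + FP) = 76 / 107 = 76/107.

76/107


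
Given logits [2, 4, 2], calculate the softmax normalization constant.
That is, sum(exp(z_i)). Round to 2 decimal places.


Denom = e^2=7.3891 + e^4=54.5982 + e^2=7.3891. Sum = 69.3764, which rounds to 69.38.

69.38


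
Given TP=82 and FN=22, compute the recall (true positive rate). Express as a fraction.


Recall = TP / (TP + FN) = 82 / 104 = 41/52.

41/52


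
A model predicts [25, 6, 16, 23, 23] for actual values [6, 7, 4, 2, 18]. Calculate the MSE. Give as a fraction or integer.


MSE = (1/5) * ((6-25)^2=361 + (7-6)^2=1 + (4-16)^2=144 + (2-23)^2=441 + (18-23)^2=25). Sum = 972. MSE = 972/5.

972/5


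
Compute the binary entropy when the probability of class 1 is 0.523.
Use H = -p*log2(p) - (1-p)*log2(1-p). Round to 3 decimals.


H = -0.523*log2(0.523) - 0.477*log2(0.477) = 0.998.

0.998


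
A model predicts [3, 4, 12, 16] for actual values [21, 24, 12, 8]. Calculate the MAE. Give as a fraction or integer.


MAE = (1/4) * (|21-3|=18 + |24-4|=20 + |12-12|=0 + |8-16|=8). Sum = 46. MAE = 23/2.

23/2


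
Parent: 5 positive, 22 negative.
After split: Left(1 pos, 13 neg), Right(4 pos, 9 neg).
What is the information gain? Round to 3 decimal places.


H(parent) = 0.6913. H(left) = 0.3712, H(right) = 0.8905. Weighted = (14/27)*0.3712 + (13/27)*0.8905 = 0.6212. IG = 0.6913 - 0.6212 = 0.0701, which rounds to 0.070.

0.070


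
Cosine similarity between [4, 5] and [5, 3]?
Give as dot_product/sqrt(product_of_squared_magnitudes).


dot = 35. |a|^2 = 41, |b|^2 = 34. cos = 35/sqrt(1394).

35/sqrt(1394)


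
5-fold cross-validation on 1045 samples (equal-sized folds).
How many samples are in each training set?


Each validation fold has 1045/5 = 209 samples. Training set = 1045 - 209 = 836.

836


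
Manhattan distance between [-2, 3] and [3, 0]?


d = sum of absolute differences: |-2-3|=5 + |3-0|=3 = 8.

8


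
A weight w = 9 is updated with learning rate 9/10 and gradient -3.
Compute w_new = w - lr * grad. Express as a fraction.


w_new = 9 - 9/10 * -3 = 9 - -27/10 = 117/10.

117/10


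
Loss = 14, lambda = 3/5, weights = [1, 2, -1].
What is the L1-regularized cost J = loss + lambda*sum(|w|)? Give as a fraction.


L1 norm = sum(|w|) = 4. J = 14 + 3/5 * 4 = 82/5.

82/5


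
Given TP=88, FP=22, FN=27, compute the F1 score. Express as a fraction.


Precision = 88/110 = 4/5. Recall = 88/115 = 88/115. F1 = 2*P*R/(P+R) = 176/225.

176/225


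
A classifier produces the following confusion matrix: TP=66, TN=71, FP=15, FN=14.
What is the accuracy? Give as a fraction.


Accuracy = (TP + TN) / (TP + TN + FP + FN) = (66 + 71) / 166 = 137/166.

137/166


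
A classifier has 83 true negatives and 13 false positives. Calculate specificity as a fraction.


Specificity = TN / (TN + FP) = 83 / 96 = 83/96.

83/96


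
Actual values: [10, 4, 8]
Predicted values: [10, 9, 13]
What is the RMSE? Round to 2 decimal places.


MSE = 16.6667. RMSE = sqrt(16.6667) = 4.08.

4.08


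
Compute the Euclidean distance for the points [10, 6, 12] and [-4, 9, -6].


d = sqrt(sum of squared differences). (10--4)^2=196, (6-9)^2=9, (12--6)^2=324. Sum = 529.

23


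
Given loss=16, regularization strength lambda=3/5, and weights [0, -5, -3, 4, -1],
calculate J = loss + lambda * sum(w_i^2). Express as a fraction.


L2 sq norm = sum(w^2) = 51. J = 16 + 3/5 * 51 = 233/5.

233/5


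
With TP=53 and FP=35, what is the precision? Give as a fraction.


Precision = TP / (TP + FP) = 53 / 88 = 53/88.

53/88


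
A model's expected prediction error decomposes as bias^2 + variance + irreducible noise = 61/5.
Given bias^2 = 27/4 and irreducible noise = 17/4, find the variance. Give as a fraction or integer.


Total error = bias^2 + variance + irreducible noise. So variance = 61/5 - 27/4 - 17/4 = 6/5.

6/5


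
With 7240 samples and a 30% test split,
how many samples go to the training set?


Test set = 7240 * 30% = 2172. Training set = 7240 - 2172 = 5068.

5068


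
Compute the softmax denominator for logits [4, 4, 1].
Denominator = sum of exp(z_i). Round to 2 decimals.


Denom = e^4=54.5982 + e^4=54.5982 + e^1=2.7183. Sum = 111.9147, which rounds to 111.91.

111.91


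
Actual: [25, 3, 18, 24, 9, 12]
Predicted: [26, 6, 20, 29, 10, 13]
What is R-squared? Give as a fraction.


Mean(y) = 91/6. SS_res = 41. SS_tot = 2273/6. R^2 = 1 - 41/(2273/6) = 2027/2273.

2027/2273


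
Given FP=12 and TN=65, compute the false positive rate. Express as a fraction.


FPR = FP / (FP + TN) = 12 / 77 = 12/77.

12/77


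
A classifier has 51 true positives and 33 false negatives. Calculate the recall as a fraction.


Recall = TP / (TP + FN) = 51 / 84 = 17/28.

17/28


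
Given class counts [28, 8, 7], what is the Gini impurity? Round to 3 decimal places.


Total = 43. Proportions: 28/43, 8/43, 7/43. sum(p_i^2) = 0.4851. Gini = 1 - 0.4851 = 0.5149, which rounds to 0.515.

0.515


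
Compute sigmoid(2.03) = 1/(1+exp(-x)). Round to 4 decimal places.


sigma(2.03) = 1/(1+e^(-2.03)) = 1/(1+0.131336) = 1/1.131336 = 0.8839.

0.8839


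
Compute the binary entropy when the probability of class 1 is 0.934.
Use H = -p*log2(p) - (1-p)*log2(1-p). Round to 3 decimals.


H = -0.934*log2(0.934) - 0.066*log2(0.066) = 0.351.

0.351


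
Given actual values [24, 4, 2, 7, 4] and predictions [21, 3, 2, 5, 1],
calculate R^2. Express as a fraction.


Mean(y) = 41/5. SS_res = 23. SS_tot = 1624/5. R^2 = 1 - 23/(1624/5) = 1509/1624.

1509/1624


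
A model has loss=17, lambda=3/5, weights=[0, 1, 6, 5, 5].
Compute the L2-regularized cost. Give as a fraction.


L2 sq norm = sum(w^2) = 87. J = 17 + 3/5 * 87 = 346/5.

346/5


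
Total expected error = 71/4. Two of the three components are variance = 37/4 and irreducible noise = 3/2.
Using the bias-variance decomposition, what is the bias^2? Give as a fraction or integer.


Total error = bias^2 + variance + irreducible noise. So bias^2 = 71/4 - 37/4 - 3/2 = 7.

7


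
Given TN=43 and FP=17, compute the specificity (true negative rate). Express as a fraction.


Specificity = TN / (TN + FP) = 43 / 60 = 43/60.

43/60


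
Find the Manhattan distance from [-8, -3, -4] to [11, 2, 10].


d = sum of absolute differences: |-8-11|=19 + |-3-2|=5 + |-4-10|=14 = 38.

38


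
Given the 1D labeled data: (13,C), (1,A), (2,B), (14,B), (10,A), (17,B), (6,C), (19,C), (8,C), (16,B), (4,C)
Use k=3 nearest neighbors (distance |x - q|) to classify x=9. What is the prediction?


Distances: |13-9|=4, |1-9|=8, |2-9|=7, |14-9|=5, |10-9|=1, |17-9|=8, |6-9|=3, |19-9|=10, |8-9|=1, |16-9|=7, |4-9|=5. 3 nearest: (10,A), (8,C), (6,C). Counts: {'A': 1, 'C': 2}. Majority class: C.

C


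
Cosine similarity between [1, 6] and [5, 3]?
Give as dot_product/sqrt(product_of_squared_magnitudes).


dot = 23. |a|^2 = 37, |b|^2 = 34. cos = 23/sqrt(1258).

23/sqrt(1258)


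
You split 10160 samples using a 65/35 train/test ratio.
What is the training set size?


Test set = 10160 * 35% = 3556. Training set = 10160 - 3556 = 6604.

6604


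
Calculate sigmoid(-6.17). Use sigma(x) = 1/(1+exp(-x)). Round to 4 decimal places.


sigma(-6.17) = 1/(1+e^(6.17)) = 1/(1+478.186106) = 1/479.186106 = 0.0021.

0.0021


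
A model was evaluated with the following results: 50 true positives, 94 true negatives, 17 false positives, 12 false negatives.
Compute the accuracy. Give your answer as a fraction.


Accuracy = (TP + TN) / (TP + TN + FP + FN) = (50 + 94) / 173 = 144/173.

144/173


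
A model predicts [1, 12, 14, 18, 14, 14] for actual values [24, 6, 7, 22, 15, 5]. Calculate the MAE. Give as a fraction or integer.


MAE = (1/6) * (|24-1|=23 + |6-12|=6 + |7-14|=7 + |22-18|=4 + |15-14|=1 + |5-14|=9). Sum = 50. MAE = 25/3.

25/3


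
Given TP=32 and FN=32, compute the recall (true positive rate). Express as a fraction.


Recall = TP / (TP + FN) = 32 / 64 = 1/2.

1/2


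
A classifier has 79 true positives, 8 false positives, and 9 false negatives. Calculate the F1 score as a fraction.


Precision = 79/87 = 79/87. Recall = 79/88 = 79/88. F1 = 2*P*R/(P+R) = 158/175.

158/175


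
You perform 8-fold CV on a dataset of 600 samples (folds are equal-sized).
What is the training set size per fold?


Each validation fold has 600/8 = 75 samples. Training set = 600 - 75 = 525.

525


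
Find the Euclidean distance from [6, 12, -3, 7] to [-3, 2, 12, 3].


d = sqrt(sum of squared differences). (6--3)^2=81, (12-2)^2=100, (-3-12)^2=225, (7-3)^2=16. Sum = 422.

sqrt(422)


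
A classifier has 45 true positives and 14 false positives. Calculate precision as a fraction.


Precision = TP / (TP + FP) = 45 / 59 = 45/59.

45/59


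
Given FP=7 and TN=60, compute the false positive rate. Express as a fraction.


FPR = FP / (FP + TN) = 7 / 67 = 7/67.

7/67


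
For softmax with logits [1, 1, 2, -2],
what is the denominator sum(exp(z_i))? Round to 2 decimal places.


Denom = e^1=2.7183 + e^1=2.7183 + e^2=7.3891 + e^-2=0.1353. Sum = 12.9610, which rounds to 12.96.

12.96


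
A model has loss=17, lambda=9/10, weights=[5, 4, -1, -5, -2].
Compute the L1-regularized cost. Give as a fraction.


L1 norm = sum(|w|) = 17. J = 17 + 9/10 * 17 = 323/10.

323/10


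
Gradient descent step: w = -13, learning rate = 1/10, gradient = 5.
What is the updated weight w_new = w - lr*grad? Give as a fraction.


w_new = -13 - 1/10 * 5 = -13 - 1/2 = -27/2.

-27/2


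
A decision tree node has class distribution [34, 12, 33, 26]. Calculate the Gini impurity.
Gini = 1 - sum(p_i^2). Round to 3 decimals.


Total = 105. Proportions: 34/105, 12/105, 33/105, 26/105. sum(p_i^2) = 0.2780. Gini = 1 - 0.2780 = 0.7220, which rounds to 0.722.

0.722


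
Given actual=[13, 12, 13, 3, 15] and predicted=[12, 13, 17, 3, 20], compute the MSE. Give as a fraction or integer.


MSE = (1/5) * ((13-12)^2=1 + (12-13)^2=1 + (13-17)^2=16 + (3-3)^2=0 + (15-20)^2=25). Sum = 43. MSE = 43/5.

43/5


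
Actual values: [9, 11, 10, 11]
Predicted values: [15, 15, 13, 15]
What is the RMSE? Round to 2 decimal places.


MSE = 19.2500. RMSE = sqrt(19.2500) = 4.39.

4.39


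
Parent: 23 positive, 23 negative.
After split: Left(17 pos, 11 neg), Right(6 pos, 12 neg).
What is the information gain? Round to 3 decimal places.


H(parent) = 1.0000. H(left) = 0.9666, H(right) = 0.9183. Weighted = (28/46)*0.9666 + (18/46)*0.9183 = 0.9477. IG = 1.0000 - 0.9477 = 0.0523, which rounds to 0.052.

0.052


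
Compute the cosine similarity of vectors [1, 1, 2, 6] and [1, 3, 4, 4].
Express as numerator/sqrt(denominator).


dot = 36. |a|^2 = 42, |b|^2 = 42. cos = 36/sqrt(1764).

36/sqrt(1764)


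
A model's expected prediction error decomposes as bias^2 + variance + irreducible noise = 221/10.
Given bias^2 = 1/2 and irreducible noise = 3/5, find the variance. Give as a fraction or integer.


Total error = bias^2 + variance + irreducible noise. So variance = 221/10 - 1/2 - 3/5 = 21.

21


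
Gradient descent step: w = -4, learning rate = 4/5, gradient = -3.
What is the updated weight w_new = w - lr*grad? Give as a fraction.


w_new = -4 - 4/5 * -3 = -4 - -12/5 = -8/5.

-8/5


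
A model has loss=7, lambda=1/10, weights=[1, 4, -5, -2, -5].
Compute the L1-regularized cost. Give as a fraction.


L1 norm = sum(|w|) = 17. J = 7 + 1/10 * 17 = 87/10.

87/10


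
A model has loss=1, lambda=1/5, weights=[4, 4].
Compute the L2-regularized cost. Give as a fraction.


L2 sq norm = sum(w^2) = 32. J = 1 + 1/5 * 32 = 37/5.

37/5


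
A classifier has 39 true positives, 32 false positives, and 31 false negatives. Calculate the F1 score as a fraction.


Precision = 39/71 = 39/71. Recall = 39/70 = 39/70. F1 = 2*P*R/(P+R) = 26/47.

26/47


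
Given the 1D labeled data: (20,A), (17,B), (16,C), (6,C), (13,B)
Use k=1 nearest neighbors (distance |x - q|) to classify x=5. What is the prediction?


Distances: |20-5|=15, |17-5|=12, |16-5|=11, |6-5|=1, |13-5|=8. 1 nearest: (6,C). Counts: {'C': 1}. Majority class: C.

C


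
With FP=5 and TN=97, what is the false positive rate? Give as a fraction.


FPR = FP / (FP + TN) = 5 / 102 = 5/102.

5/102


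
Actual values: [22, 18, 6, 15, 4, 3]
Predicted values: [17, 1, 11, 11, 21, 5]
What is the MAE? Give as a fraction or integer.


MAE = (1/6) * (|22-17|=5 + |18-1|=17 + |6-11|=5 + |15-11|=4 + |4-21|=17 + |3-5|=2). Sum = 50. MAE = 25/3.

25/3


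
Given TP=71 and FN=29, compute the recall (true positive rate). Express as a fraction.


Recall = TP / (TP + FN) = 71 / 100 = 71/100.

71/100


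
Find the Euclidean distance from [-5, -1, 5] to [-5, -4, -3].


d = sqrt(sum of squared differences). (-5--5)^2=0, (-1--4)^2=9, (5--3)^2=64. Sum = 73.

sqrt(73)


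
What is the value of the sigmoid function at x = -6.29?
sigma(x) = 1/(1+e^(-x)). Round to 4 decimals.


sigma(-6.29) = 1/(1+e^(6.29)) = 1/(1+539.153329) = 1/540.153329 = 0.0019.

0.0019


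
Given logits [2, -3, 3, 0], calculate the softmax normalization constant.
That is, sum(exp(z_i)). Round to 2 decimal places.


Denom = e^2=7.3891 + e^-3=0.0498 + e^3=20.0855 + e^0=1.0000. Sum = 28.5244, which rounds to 28.52.

28.52


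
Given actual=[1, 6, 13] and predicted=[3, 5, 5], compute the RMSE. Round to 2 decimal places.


MSE = 23.0000. RMSE = sqrt(23.0000) = 4.80.

4.80


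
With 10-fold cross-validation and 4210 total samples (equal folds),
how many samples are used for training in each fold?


Each validation fold has 4210/10 = 421 samples. Training set = 4210 - 421 = 3789.

3789


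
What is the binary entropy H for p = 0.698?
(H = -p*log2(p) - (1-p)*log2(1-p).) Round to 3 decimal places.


H = -0.698*log2(0.698) - 0.302*log2(0.302) = 0.884.

0.884


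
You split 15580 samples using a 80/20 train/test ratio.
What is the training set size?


Test set = 15580 * 20% = 3116. Training set = 15580 - 3116 = 12464.

12464


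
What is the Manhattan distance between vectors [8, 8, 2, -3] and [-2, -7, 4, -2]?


d = sum of absolute differences: |8--2|=10 + |8--7|=15 + |2-4|=2 + |-3--2|=1 = 28.

28


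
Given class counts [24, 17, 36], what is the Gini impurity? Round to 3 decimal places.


Total = 77. Proportions: 24/77, 17/77, 36/77. sum(p_i^2) = 0.3645. Gini = 1 - 0.3645 = 0.6355, which rounds to 0.636.

0.636


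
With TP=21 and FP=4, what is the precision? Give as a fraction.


Precision = TP / (TP + FP) = 21 / 25 = 21/25.

21/25


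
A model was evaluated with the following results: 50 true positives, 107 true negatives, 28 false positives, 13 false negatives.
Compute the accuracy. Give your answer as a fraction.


Accuracy = (TP + TN) / (TP + TN + FP + FN) = (50 + 107) / 198 = 157/198.

157/198


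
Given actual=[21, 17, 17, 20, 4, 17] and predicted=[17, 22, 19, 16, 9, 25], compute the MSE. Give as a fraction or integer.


MSE = (1/6) * ((21-17)^2=16 + (17-22)^2=25 + (17-19)^2=4 + (20-16)^2=16 + (4-9)^2=25 + (17-25)^2=64). Sum = 150. MSE = 25.

25


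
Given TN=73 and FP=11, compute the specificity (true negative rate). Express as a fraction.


Specificity = TN / (TN + FP) = 73 / 84 = 73/84.

73/84


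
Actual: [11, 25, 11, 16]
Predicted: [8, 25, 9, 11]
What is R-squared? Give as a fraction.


Mean(y) = 63/4. SS_res = 38. SS_tot = 523/4. R^2 = 1 - 38/(523/4) = 371/523.

371/523


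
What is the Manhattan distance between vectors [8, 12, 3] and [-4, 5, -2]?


d = sum of absolute differences: |8--4|=12 + |12-5|=7 + |3--2|=5 = 24.

24


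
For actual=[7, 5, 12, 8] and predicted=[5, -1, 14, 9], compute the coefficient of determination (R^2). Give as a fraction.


Mean(y) = 8. SS_res = 45. SS_tot = 26. R^2 = 1 - 45/(26) = -19/26.

-19/26


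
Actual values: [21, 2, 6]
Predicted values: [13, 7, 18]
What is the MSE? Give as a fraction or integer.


MSE = (1/3) * ((21-13)^2=64 + (2-7)^2=25 + (6-18)^2=144). Sum = 233. MSE = 233/3.

233/3


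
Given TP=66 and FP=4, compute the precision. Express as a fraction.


Precision = TP / (TP + FP) = 66 / 70 = 33/35.

33/35


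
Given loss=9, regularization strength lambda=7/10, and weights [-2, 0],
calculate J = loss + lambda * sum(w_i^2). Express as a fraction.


L2 sq norm = sum(w^2) = 4. J = 9 + 7/10 * 4 = 59/5.

59/5


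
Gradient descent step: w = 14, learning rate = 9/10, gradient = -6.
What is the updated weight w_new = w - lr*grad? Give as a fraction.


w_new = 14 - 9/10 * -6 = 14 - -27/5 = 97/5.

97/5


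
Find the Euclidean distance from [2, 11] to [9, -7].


d = sqrt(sum of squared differences). (2-9)^2=49, (11--7)^2=324. Sum = 373.

sqrt(373)


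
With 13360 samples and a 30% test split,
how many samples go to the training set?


Test set = 13360 * 30% = 4008. Training set = 13360 - 4008 = 9352.

9352


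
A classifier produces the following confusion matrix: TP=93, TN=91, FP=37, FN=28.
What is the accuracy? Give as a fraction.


Accuracy = (TP + TN) / (TP + TN + FP + FN) = (93 + 91) / 249 = 184/249.

184/249


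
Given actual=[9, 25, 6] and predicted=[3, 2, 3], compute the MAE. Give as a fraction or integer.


MAE = (1/3) * (|9-3|=6 + |25-2|=23 + |6-3|=3). Sum = 32. MAE = 32/3.

32/3


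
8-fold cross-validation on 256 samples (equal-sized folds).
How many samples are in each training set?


Each validation fold has 256/8 = 32 samples. Training set = 256 - 32 = 224.

224


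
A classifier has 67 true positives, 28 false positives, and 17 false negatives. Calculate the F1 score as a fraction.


Precision = 67/95 = 67/95. Recall = 67/84 = 67/84. F1 = 2*P*R/(P+R) = 134/179.

134/179


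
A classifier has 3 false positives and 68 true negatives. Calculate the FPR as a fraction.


FPR = FP / (FP + TN) = 3 / 71 = 3/71.

3/71


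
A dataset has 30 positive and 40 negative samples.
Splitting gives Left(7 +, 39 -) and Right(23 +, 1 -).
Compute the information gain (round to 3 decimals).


H(parent) = 0.9852. H(left) = 0.6153, H(right) = 0.2499. Weighted = (46/70)*0.6153 + (24/70)*0.2499 = 0.4900. IG = 0.9852 - 0.4900 = 0.4952, which rounds to 0.495.

0.495


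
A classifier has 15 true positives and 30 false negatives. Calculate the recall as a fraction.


Recall = TP / (TP + FN) = 15 / 45 = 1/3.

1/3


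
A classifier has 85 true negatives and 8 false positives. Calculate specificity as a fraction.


Specificity = TN / (TN + FP) = 85 / 93 = 85/93.

85/93


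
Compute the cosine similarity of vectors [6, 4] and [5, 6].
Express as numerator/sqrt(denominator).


dot = 54. |a|^2 = 52, |b|^2 = 61. cos = 54/sqrt(3172).

54/sqrt(3172)


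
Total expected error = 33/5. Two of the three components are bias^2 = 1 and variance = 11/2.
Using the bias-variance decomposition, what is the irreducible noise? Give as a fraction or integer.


Total error = bias^2 + variance + irreducible noise. So irreducible noise = 33/5 - 1 - 11/2 = 1/10.

1/10


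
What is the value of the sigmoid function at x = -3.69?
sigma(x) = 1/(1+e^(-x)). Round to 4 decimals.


sigma(-3.69) = 1/(1+e^(3.69)) = 1/(1+40.044847) = 1/41.044847 = 0.0244.

0.0244


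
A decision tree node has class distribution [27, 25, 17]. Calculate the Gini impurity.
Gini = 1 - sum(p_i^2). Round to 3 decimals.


Total = 69. Proportions: 27/69, 25/69, 17/69. sum(p_i^2) = 0.3451. Gini = 1 - 0.3451 = 0.6549, which rounds to 0.655.

0.655


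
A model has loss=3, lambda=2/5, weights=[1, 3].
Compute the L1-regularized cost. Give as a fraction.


L1 norm = sum(|w|) = 4. J = 3 + 2/5 * 4 = 23/5.

23/5


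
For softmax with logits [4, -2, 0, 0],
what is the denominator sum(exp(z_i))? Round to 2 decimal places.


Denom = e^4=54.5982 + e^-2=0.1353 + e^0=1.0000 + e^0=1.0000. Sum = 56.7335, which rounds to 56.73.

56.73


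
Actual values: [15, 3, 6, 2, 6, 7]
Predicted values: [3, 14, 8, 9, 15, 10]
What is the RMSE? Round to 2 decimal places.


MSE = 68.0000. RMSE = sqrt(68.0000) = 8.25.

8.25


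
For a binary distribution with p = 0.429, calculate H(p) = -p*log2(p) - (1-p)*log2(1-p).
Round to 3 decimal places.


H = -0.429*log2(0.429) - 0.571*log2(0.571) = 0.985.

0.985


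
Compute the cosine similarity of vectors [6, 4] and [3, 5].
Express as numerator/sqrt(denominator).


dot = 38. |a|^2 = 52, |b|^2 = 34. cos = 38/sqrt(1768).

38/sqrt(1768)


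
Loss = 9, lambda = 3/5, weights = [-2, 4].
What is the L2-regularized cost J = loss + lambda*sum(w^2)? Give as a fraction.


L2 sq norm = sum(w^2) = 20. J = 9 + 3/5 * 20 = 21.

21


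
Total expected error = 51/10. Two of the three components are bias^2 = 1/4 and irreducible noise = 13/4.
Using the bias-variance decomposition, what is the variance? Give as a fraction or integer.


Total error = bias^2 + variance + irreducible noise. So variance = 51/10 - 1/4 - 13/4 = 8/5.

8/5


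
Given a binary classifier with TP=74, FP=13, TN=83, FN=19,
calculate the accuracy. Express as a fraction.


Accuracy = (TP + TN) / (TP + TN + FP + FN) = (74 + 83) / 189 = 157/189.

157/189


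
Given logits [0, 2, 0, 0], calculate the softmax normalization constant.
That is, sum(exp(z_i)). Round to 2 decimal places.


Denom = e^0=1.0000 + e^2=7.3891 + e^0=1.0000 + e^0=1.0000. Sum = 10.3891, which rounds to 10.39.

10.39


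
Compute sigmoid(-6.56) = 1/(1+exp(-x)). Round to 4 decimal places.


sigma(-6.56) = 1/(1+e^(6.56)) = 1/(1+706.271695) = 1/707.271695 = 0.0014.

0.0014


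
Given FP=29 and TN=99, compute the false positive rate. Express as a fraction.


FPR = FP / (FP + TN) = 29 / 128 = 29/128.

29/128
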